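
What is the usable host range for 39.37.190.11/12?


Network: 39.32.0.0
Broadcast: 39.47.255.255
First usable = network + 1
Last usable = broadcast - 1
Range: 39.32.0.1 to 39.47.255.254


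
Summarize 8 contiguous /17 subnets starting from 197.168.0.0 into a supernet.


Original prefix: /17
Number of subnets: 8 = 2^3
New prefix = 17 - 3 = 14
Supernet: 197.168.0.0/14


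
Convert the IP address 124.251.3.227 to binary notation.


124 = 01111100
251 = 11111011
3 = 00000011
227 = 11100011
Binary: 01111100.11111011.00000011.11100011


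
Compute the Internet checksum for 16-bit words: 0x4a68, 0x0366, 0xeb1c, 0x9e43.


Sum all words (with carry folding):
+ 0x4a68 = 0x4a68
+ 0x0366 = 0x4dce
+ 0xeb1c = 0x38eb
+ 0x9e43 = 0xd72e
One's complement: ~0xd72e
Checksum = 0x28d1


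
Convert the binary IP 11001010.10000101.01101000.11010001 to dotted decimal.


11001010 = 202
10000101 = 133
01101000 = 104
11010001 = 209
IP: 202.133.104.209


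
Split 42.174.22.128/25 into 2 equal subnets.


New prefix = 25 + 1 = 26
Each subnet has 64 addresses
  42.174.22.128/26
  42.174.22.192/26
Subnets: 42.174.22.128/26, 42.174.22.192/26


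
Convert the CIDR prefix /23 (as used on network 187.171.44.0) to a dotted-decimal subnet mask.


/23 means 23 network bits, 9 host bits
Binary: 11111111111111111111111000000000
Mask: 255.255.254.0


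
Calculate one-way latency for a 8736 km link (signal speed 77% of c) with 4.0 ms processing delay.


Speed = 0.77 * 3e5 km/s = 231000 km/s
Propagation delay = 8736 / 231000 = 0.0378 s = 37.8182 ms
Processing delay = 4.0 ms
Total one-way latency = 41.8182 ms


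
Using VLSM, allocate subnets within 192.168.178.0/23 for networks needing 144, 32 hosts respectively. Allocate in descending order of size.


144 hosts -> /24 (254 usable): 192.168.178.0/24
32 hosts -> /26 (62 usable): 192.168.179.0/26
Allocation: 192.168.178.0/24 (144 hosts, 254 usable); 192.168.179.0/26 (32 hosts, 62 usable)


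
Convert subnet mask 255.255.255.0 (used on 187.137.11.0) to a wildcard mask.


Subnet mask: 255.255.255.0
Wildcard = 255.255.255.255 - subnet mask
255 - 255 = 0
255 - 255 = 0
255 - 255 = 0
255 - 0 = 255
Wildcard: 0.0.0.255


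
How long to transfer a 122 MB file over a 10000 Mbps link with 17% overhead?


Effective throughput = 10000 * (1 - 17/100) = 8300 Mbps
File size in Mb = 122 * 8 = 976 Mb
Time = 976 / 8300
Time = 0.1176 seconds


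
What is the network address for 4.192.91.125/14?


IP:   00000100.11000000.01011011.01111101
Mask: 11111111.11111100.00000000.00000000
AND operation:
Net:  00000100.11000000.00000000.00000000
Network: 4.192.0.0/14


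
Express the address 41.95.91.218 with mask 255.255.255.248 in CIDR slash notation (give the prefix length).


Binary: 11111111.11111111.11111111.11111000
Count leading 1s
Prefix: /29


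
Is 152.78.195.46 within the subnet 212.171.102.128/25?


Subnet network: 212.171.102.128
Test IP AND mask: 152.78.195.0
No, 152.78.195.46 is not in 212.171.102.128/25


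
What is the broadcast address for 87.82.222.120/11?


Network: 87.64.0.0/11
Host bits = 21
Set all host bits to 1:
Broadcast: 87.95.255.255


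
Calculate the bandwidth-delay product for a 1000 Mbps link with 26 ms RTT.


BDP = bandwidth * RTT
= 1000 Mbps * 26 ms
= 1000 * 1e6 * 26 / 1000 bits
= 26000000 bits
= 3250000 bytes
= 3173.8281 KB
BDP = 26000000 bits (3250000 bytes)


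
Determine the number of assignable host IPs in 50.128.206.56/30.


Host bits = 32 - 30 = 2
Total addresses = 2^2 = 4
Usable = total - 2 (network and broadcast)
Usable hosts: 2


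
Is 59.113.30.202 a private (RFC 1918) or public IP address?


RFC 1918 private ranges:
  10.0.0.0/8 (10.0.0.0 - 10.255.255.255)
  172.16.0.0/12 (172.16.0.0 - 172.31.255.255)
  192.168.0.0/16 (192.168.0.0 - 192.168.255.255)
Public (not in any RFC 1918 range)


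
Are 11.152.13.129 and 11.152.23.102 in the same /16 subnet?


Mask: 255.255.0.0
11.152.13.129 AND mask = 11.152.0.0
11.152.23.102 AND mask = 11.152.0.0
Yes, same subnet (11.152.0.0)


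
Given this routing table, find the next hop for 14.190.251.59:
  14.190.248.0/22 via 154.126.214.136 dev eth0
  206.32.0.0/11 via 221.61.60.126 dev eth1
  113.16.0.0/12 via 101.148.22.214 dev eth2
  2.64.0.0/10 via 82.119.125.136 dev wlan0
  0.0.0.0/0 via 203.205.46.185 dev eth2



Longest prefix match for 14.190.251.59:
  /22 14.190.248.0: MATCH
  /11 206.32.0.0: no
  /12 113.16.0.0: no
  /10 2.64.0.0: no
  /0 0.0.0.0: MATCH
Selected: next-hop 154.126.214.136 via eth0 (matched /22)


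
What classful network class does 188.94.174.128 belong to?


First octet: 188
Binary: 10111100
10xxxxxx -> Class B (128-191)
Class B, default mask 255.255.0.0 (/16)


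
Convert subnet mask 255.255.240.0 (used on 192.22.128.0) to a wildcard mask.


Subnet mask: 255.255.240.0
Wildcard = 255.255.255.255 - subnet mask
255 - 255 = 0
255 - 255 = 0
255 - 240 = 15
255 - 0 = 255
Wildcard: 0.0.15.255


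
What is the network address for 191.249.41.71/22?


IP:   10111111.11111001.00101001.01000111
Mask: 11111111.11111111.11111100.00000000
AND operation:
Net:  10111111.11111001.00101000.00000000
Network: 191.249.40.0/22


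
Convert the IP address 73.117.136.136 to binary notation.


73 = 01001001
117 = 01110101
136 = 10001000
136 = 10001000
Binary: 01001001.01110101.10001000.10001000


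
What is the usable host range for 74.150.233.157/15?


Network: 74.150.0.0
Broadcast: 74.151.255.255
First usable = network + 1
Last usable = broadcast - 1
Range: 74.150.0.1 to 74.151.255.254


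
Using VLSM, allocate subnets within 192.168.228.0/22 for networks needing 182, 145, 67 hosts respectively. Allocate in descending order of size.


182 hosts -> /24 (254 usable): 192.168.228.0/24
145 hosts -> /24 (254 usable): 192.168.229.0/24
67 hosts -> /25 (126 usable): 192.168.230.0/25
Allocation: 192.168.228.0/24 (182 hosts, 254 usable); 192.168.229.0/24 (145 hosts, 254 usable); 192.168.230.0/25 (67 hosts, 126 usable)


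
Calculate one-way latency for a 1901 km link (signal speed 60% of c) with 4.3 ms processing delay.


Speed = 0.6 * 3e5 km/s = 180000 km/s
Propagation delay = 1901 / 180000 = 0.0106 s = 10.5611 ms
Processing delay = 4.3 ms
Total one-way latency = 14.8611 ms


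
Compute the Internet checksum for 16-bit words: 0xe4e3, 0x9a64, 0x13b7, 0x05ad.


Sum all words (with carry folding):
+ 0xe4e3 = 0xe4e3
+ 0x9a64 = 0x7f48
+ 0x13b7 = 0x92ff
+ 0x05ad = 0x98ac
One's complement: ~0x98ac
Checksum = 0x6753


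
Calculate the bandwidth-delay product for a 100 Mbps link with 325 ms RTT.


BDP = bandwidth * RTT
= 100 Mbps * 325 ms
= 100 * 1e6 * 325 / 1000 bits
= 32500000 bits
= 4062500 bytes
= 3967.2852 KB
BDP = 32500000 bits (4062500 bytes)


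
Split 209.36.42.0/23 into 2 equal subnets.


New prefix = 23 + 1 = 24
Each subnet has 256 addresses
  209.36.42.0/24
  209.36.43.0/24
Subnets: 209.36.42.0/24, 209.36.43.0/24


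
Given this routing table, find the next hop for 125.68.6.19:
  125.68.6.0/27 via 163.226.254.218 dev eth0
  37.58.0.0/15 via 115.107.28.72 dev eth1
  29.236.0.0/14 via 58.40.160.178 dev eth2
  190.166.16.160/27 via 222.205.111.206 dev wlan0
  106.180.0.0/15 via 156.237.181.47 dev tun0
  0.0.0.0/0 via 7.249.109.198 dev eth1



Longest prefix match for 125.68.6.19:
  /27 125.68.6.0: MATCH
  /15 37.58.0.0: no
  /14 29.236.0.0: no
  /27 190.166.16.160: no
  /15 106.180.0.0: no
  /0 0.0.0.0: MATCH
Selected: next-hop 163.226.254.218 via eth0 (matched /27)


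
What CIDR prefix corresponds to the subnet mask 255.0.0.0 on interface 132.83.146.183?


Binary: 11111111.00000000.00000000.00000000
Count leading 1s
Prefix: /8


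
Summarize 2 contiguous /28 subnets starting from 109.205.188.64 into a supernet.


Original prefix: /28
Number of subnets: 2 = 2^1
New prefix = 28 - 1 = 27
Supernet: 109.205.188.64/27


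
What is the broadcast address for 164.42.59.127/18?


Network: 164.42.0.0/18
Host bits = 14
Set all host bits to 1:
Broadcast: 164.42.63.255


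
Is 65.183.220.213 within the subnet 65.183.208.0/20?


Subnet network: 65.183.208.0
Test IP AND mask: 65.183.208.0
Yes, 65.183.220.213 is in 65.183.208.0/20


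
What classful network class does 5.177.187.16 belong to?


First octet: 5
Binary: 00000101
0xxxxxxx -> Class A (1-126)
Class A, default mask 255.0.0.0 (/8)


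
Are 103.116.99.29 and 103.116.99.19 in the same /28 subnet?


Mask: 255.255.255.240
103.116.99.29 AND mask = 103.116.99.16
103.116.99.19 AND mask = 103.116.99.16
Yes, same subnet (103.116.99.16)


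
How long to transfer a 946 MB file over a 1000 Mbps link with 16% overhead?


Effective throughput = 1000 * (1 - 16/100) = 840 Mbps
File size in Mb = 946 * 8 = 7568 Mb
Time = 7568 / 840
Time = 9.0095 seconds


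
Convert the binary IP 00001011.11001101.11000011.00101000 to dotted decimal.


00001011 = 11
11001101 = 205
11000011 = 195
00101000 = 40
IP: 11.205.195.40


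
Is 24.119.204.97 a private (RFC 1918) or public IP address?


RFC 1918 private ranges:
  10.0.0.0/8 (10.0.0.0 - 10.255.255.255)
  172.16.0.0/12 (172.16.0.0 - 172.31.255.255)
  192.168.0.0/16 (192.168.0.0 - 192.168.255.255)
Public (not in any RFC 1918 range)


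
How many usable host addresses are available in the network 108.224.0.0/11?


Host bits = 32 - 11 = 21
Total addresses = 2^21 = 2097152
Usable = total - 2 (network and broadcast)
Usable hosts: 2097150


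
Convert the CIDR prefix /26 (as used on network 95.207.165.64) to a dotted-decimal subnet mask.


/26 means 26 network bits, 6 host bits
Binary: 11111111111111111111111111000000
Mask: 255.255.255.192


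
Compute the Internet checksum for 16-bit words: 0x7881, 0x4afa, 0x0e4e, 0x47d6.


Sum all words (with carry folding):
+ 0x7881 = 0x7881
+ 0x4afa = 0xc37b
+ 0x0e4e = 0xd1c9
+ 0x47d6 = 0x19a0
One's complement: ~0x19a0
Checksum = 0xe65f


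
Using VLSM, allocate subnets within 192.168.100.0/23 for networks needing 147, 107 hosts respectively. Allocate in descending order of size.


147 hosts -> /24 (254 usable): 192.168.100.0/24
107 hosts -> /25 (126 usable): 192.168.101.0/25
Allocation: 192.168.100.0/24 (147 hosts, 254 usable); 192.168.101.0/25 (107 hosts, 126 usable)


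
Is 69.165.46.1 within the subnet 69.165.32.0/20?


Subnet network: 69.165.32.0
Test IP AND mask: 69.165.32.0
Yes, 69.165.46.1 is in 69.165.32.0/20


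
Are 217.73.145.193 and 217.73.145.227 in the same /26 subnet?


Mask: 255.255.255.192
217.73.145.193 AND mask = 217.73.145.192
217.73.145.227 AND mask = 217.73.145.192
Yes, same subnet (217.73.145.192)


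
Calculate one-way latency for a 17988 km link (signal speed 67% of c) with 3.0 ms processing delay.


Speed = 0.67 * 3e5 km/s = 201000 km/s
Propagation delay = 17988 / 201000 = 0.0895 s = 89.4925 ms
Processing delay = 3.0 ms
Total one-way latency = 92.4925 ms


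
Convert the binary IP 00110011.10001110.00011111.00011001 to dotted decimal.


00110011 = 51
10001110 = 142
00011111 = 31
00011001 = 25
IP: 51.142.31.25


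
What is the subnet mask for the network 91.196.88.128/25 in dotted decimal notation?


/25 means 25 network bits, 7 host bits
Binary: 11111111111111111111111110000000
Mask: 255.255.255.128


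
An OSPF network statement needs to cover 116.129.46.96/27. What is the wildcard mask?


Subnet mask: 255.255.255.224
Wildcard = 255.255.255.255 - subnet mask
255 - 255 = 0
255 - 255 = 0
255 - 255 = 0
255 - 224 = 31
Wildcard: 0.0.0.31


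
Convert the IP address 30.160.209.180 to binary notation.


30 = 00011110
160 = 10100000
209 = 11010001
180 = 10110100
Binary: 00011110.10100000.11010001.10110100


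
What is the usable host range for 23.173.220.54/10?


Network: 23.128.0.0
Broadcast: 23.191.255.255
First usable = network + 1
Last usable = broadcast - 1
Range: 23.128.0.1 to 23.191.255.254


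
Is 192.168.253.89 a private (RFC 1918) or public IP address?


RFC 1918 private ranges:
  10.0.0.0/8 (10.0.0.0 - 10.255.255.255)
  172.16.0.0/12 (172.16.0.0 - 172.31.255.255)
  192.168.0.0/16 (192.168.0.0 - 192.168.255.255)
Private (in 192.168.0.0/16)


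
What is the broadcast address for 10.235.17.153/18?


Network: 10.235.0.0/18
Host bits = 14
Set all host bits to 1:
Broadcast: 10.235.63.255


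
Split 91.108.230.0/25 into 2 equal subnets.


New prefix = 25 + 1 = 26
Each subnet has 64 addresses
  91.108.230.0/26
  91.108.230.64/26
Subnets: 91.108.230.0/26, 91.108.230.64/26


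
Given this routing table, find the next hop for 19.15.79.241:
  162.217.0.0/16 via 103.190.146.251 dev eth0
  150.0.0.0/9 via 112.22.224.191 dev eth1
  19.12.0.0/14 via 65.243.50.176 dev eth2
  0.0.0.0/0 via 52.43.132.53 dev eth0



Longest prefix match for 19.15.79.241:
  /16 162.217.0.0: no
  /9 150.0.0.0: no
  /14 19.12.0.0: MATCH
  /0 0.0.0.0: MATCH
Selected: next-hop 65.243.50.176 via eth2 (matched /14)


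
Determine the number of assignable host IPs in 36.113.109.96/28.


Host bits = 32 - 28 = 4
Total addresses = 2^4 = 16
Usable = total - 2 (network and broadcast)
Usable hosts: 14


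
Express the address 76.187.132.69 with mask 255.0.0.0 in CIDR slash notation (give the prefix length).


Binary: 11111111.00000000.00000000.00000000
Count leading 1s
Prefix: /8


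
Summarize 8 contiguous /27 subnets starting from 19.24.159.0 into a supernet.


Original prefix: /27
Number of subnets: 8 = 2^3
New prefix = 27 - 3 = 24
Supernet: 19.24.159.0/24


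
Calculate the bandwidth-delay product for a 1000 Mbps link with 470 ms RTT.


BDP = bandwidth * RTT
= 1000 Mbps * 470 ms
= 1000 * 1e6 * 470 / 1000 bits
= 470000000 bits
= 58750000 bytes
= 57373.0469 KB
BDP = 470000000 bits (58750000 bytes)


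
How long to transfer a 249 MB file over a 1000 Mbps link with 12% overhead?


Effective throughput = 1000 * (1 - 12/100) = 880 Mbps
File size in Mb = 249 * 8 = 1992 Mb
Time = 1992 / 880
Time = 2.2636 seconds


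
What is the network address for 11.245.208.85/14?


IP:   00001011.11110101.11010000.01010101
Mask: 11111111.11111100.00000000.00000000
AND operation:
Net:  00001011.11110100.00000000.00000000
Network: 11.244.0.0/14


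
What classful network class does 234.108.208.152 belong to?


First octet: 234
Binary: 11101010
1110xxxx -> Class D (224-239)
Class D (multicast), default mask N/A


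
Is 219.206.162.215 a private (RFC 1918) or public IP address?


RFC 1918 private ranges:
  10.0.0.0/8 (10.0.0.0 - 10.255.255.255)
  172.16.0.0/12 (172.16.0.0 - 172.31.255.255)
  192.168.0.0/16 (192.168.0.0 - 192.168.255.255)
Public (not in any RFC 1918 range)


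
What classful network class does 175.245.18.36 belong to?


First octet: 175
Binary: 10101111
10xxxxxx -> Class B (128-191)
Class B, default mask 255.255.0.0 (/16)


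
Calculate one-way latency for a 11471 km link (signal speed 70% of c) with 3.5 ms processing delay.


Speed = 0.7 * 3e5 km/s = 210000 km/s
Propagation delay = 11471 / 210000 = 0.0546 s = 54.6238 ms
Processing delay = 3.5 ms
Total one-way latency = 58.1238 ms


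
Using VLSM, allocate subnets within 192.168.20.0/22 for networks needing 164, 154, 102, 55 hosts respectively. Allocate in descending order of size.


164 hosts -> /24 (254 usable): 192.168.20.0/24
154 hosts -> /24 (254 usable): 192.168.21.0/24
102 hosts -> /25 (126 usable): 192.168.22.0/25
55 hosts -> /26 (62 usable): 192.168.22.128/26
Allocation: 192.168.20.0/24 (164 hosts, 254 usable); 192.168.21.0/24 (154 hosts, 254 usable); 192.168.22.0/25 (102 hosts, 126 usable); 192.168.22.128/26 (55 hosts, 62 usable)


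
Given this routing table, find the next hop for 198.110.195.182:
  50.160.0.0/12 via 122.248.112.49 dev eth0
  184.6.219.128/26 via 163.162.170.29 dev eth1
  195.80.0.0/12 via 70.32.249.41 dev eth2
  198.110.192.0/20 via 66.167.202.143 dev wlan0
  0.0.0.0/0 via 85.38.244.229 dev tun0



Longest prefix match for 198.110.195.182:
  /12 50.160.0.0: no
  /26 184.6.219.128: no
  /12 195.80.0.0: no
  /20 198.110.192.0: MATCH
  /0 0.0.0.0: MATCH
Selected: next-hop 66.167.202.143 via wlan0 (matched /20)


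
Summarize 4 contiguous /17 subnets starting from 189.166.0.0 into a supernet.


Original prefix: /17
Number of subnets: 4 = 2^2
New prefix = 17 - 2 = 15
Supernet: 189.166.0.0/15


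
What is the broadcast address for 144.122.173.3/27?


Network: 144.122.173.0/27
Host bits = 5
Set all host bits to 1:
Broadcast: 144.122.173.31


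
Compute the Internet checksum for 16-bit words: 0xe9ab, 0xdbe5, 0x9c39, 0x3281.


Sum all words (with carry folding):
+ 0xe9ab = 0xe9ab
+ 0xdbe5 = 0xc591
+ 0x9c39 = 0x61cb
+ 0x3281 = 0x944c
One's complement: ~0x944c
Checksum = 0x6bb3


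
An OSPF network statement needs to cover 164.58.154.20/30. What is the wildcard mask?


Subnet mask: 255.255.255.252
Wildcard = 255.255.255.255 - subnet mask
255 - 255 = 0
255 - 255 = 0
255 - 255 = 0
255 - 252 = 3
Wildcard: 0.0.0.3


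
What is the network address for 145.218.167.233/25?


IP:   10010001.11011010.10100111.11101001
Mask: 11111111.11111111.11111111.10000000
AND operation:
Net:  10010001.11011010.10100111.10000000
Network: 145.218.167.128/25


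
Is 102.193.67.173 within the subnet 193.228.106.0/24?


Subnet network: 193.228.106.0
Test IP AND mask: 102.193.67.0
No, 102.193.67.173 is not in 193.228.106.0/24


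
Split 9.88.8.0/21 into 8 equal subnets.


New prefix = 21 + 3 = 24
Each subnet has 256 addresses
  9.88.8.0/24
  9.88.9.0/24
  9.88.10.0/24
  9.88.11.0/24
  9.88.12.0/24
  9.88.13.0/24
  9.88.14.0/24
  9.88.15.0/24
Subnets: 9.88.8.0/24, 9.88.9.0/24, 9.88.10.0/24, 9.88.11.0/24, 9.88.12.0/24, 9.88.13.0/24, 9.88.14.0/24, 9.88.15.0/24


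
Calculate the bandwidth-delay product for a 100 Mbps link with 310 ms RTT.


BDP = bandwidth * RTT
= 100 Mbps * 310 ms
= 100 * 1e6 * 310 / 1000 bits
= 31000000 bits
= 3875000 bytes
= 3784.1797 KB
BDP = 31000000 bits (3875000 bytes)


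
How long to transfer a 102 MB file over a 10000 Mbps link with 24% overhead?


Effective throughput = 10000 * (1 - 24/100) = 7600 Mbps
File size in Mb = 102 * 8 = 816 Mb
Time = 816 / 7600
Time = 0.1074 seconds


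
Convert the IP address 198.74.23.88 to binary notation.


198 = 11000110
74 = 01001010
23 = 00010111
88 = 01011000
Binary: 11000110.01001010.00010111.01011000


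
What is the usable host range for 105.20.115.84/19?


Network: 105.20.96.0
Broadcast: 105.20.127.255
First usable = network + 1
Last usable = broadcast - 1
Range: 105.20.96.1 to 105.20.127.254


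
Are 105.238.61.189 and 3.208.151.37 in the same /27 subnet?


Mask: 255.255.255.224
105.238.61.189 AND mask = 105.238.61.160
3.208.151.37 AND mask = 3.208.151.32
No, different subnets (105.238.61.160 vs 3.208.151.32)


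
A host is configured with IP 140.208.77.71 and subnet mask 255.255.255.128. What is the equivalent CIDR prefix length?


Binary: 11111111.11111111.11111111.10000000
Count leading 1s
Prefix: /25


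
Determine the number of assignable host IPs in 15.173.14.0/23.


Host bits = 32 - 23 = 9
Total addresses = 2^9 = 512
Usable = total - 2 (network and broadcast)
Usable hosts: 510


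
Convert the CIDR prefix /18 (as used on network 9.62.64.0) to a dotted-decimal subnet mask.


/18 means 18 network bits, 14 host bits
Binary: 11111111111111111100000000000000
Mask: 255.255.192.0


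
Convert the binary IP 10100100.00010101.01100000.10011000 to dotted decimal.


10100100 = 164
00010101 = 21
01100000 = 96
10011000 = 152
IP: 164.21.96.152


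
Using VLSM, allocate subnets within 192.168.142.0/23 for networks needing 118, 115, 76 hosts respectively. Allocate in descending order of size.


118 hosts -> /25 (126 usable): 192.168.142.0/25
115 hosts -> /25 (126 usable): 192.168.142.128/25
76 hosts -> /25 (126 usable): 192.168.143.0/25
Allocation: 192.168.142.0/25 (118 hosts, 126 usable); 192.168.142.128/25 (115 hosts, 126 usable); 192.168.143.0/25 (76 hosts, 126 usable)


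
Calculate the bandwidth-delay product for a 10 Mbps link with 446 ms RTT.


BDP = bandwidth * RTT
= 10 Mbps * 446 ms
= 10 * 1e6 * 446 / 1000 bits
= 4460000 bits
= 557500 bytes
= 544.4336 KB
BDP = 4460000 bits (557500 bytes)


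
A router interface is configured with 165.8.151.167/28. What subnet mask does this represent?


/28 means 28 network bits, 4 host bits
Binary: 11111111111111111111111111110000
Mask: 255.255.255.240


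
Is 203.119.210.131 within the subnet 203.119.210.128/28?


Subnet network: 203.119.210.128
Test IP AND mask: 203.119.210.128
Yes, 203.119.210.131 is in 203.119.210.128/28


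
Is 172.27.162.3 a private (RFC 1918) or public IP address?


RFC 1918 private ranges:
  10.0.0.0/8 (10.0.0.0 - 10.255.255.255)
  172.16.0.0/12 (172.16.0.0 - 172.31.255.255)
  192.168.0.0/16 (192.168.0.0 - 192.168.255.255)
Private (in 172.16.0.0/12)


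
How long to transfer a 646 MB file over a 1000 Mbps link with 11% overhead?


Effective throughput = 1000 * (1 - 11/100) = 890 Mbps
File size in Mb = 646 * 8 = 5168 Mb
Time = 5168 / 890
Time = 5.8067 seconds


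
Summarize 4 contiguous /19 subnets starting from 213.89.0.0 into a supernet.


Original prefix: /19
Number of subnets: 4 = 2^2
New prefix = 19 - 2 = 17
Supernet: 213.89.0.0/17


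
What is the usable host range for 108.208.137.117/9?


Network: 108.128.0.0
Broadcast: 108.255.255.255
First usable = network + 1
Last usable = broadcast - 1
Range: 108.128.0.1 to 108.255.255.254


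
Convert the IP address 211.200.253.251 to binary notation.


211 = 11010011
200 = 11001000
253 = 11111101
251 = 11111011
Binary: 11010011.11001000.11111101.11111011


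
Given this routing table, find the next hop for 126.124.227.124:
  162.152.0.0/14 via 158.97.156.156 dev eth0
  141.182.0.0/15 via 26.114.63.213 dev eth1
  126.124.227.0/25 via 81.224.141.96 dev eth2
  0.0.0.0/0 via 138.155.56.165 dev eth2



Longest prefix match for 126.124.227.124:
  /14 162.152.0.0: no
  /15 141.182.0.0: no
  /25 126.124.227.0: MATCH
  /0 0.0.0.0: MATCH
Selected: next-hop 81.224.141.96 via eth2 (matched /25)


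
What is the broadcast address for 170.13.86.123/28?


Network: 170.13.86.112/28
Host bits = 4
Set all host bits to 1:
Broadcast: 170.13.86.127


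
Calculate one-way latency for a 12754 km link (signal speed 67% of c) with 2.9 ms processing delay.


Speed = 0.67 * 3e5 km/s = 201000 km/s
Propagation delay = 12754 / 201000 = 0.0635 s = 63.4527 ms
Processing delay = 2.9 ms
Total one-way latency = 66.3527 ms


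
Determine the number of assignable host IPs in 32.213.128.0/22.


Host bits = 32 - 22 = 10
Total addresses = 2^10 = 1024
Usable = total - 2 (network and broadcast)
Usable hosts: 1022


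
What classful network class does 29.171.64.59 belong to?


First octet: 29
Binary: 00011101
0xxxxxxx -> Class A (1-126)
Class A, default mask 255.0.0.0 (/8)


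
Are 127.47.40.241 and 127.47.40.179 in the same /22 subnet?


Mask: 255.255.252.0
127.47.40.241 AND mask = 127.47.40.0
127.47.40.179 AND mask = 127.47.40.0
Yes, same subnet (127.47.40.0)


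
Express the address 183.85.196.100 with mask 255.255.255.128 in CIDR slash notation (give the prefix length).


Binary: 11111111.11111111.11111111.10000000
Count leading 1s
Prefix: /25


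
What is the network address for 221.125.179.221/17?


IP:   11011101.01111101.10110011.11011101
Mask: 11111111.11111111.10000000.00000000
AND operation:
Net:  11011101.01111101.10000000.00000000
Network: 221.125.128.0/17


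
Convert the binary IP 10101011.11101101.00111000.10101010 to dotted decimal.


10101011 = 171
11101101 = 237
00111000 = 56
10101010 = 170
IP: 171.237.56.170


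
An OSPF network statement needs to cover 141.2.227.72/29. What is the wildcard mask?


Subnet mask: 255.255.255.248
Wildcard = 255.255.255.255 - subnet mask
255 - 255 = 0
255 - 255 = 0
255 - 255 = 0
255 - 248 = 7
Wildcard: 0.0.0.7


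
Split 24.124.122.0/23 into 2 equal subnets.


New prefix = 23 + 1 = 24
Each subnet has 256 addresses
  24.124.122.0/24
  24.124.123.0/24
Subnets: 24.124.122.0/24, 24.124.123.0/24


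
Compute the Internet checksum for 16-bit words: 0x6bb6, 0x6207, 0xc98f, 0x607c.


Sum all words (with carry folding):
+ 0x6bb6 = 0x6bb6
+ 0x6207 = 0xcdbd
+ 0xc98f = 0x974d
+ 0x607c = 0xf7c9
One's complement: ~0xf7c9
Checksum = 0x0836


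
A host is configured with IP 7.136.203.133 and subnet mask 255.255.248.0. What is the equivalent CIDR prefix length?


Binary: 11111111.11111111.11111000.00000000
Count leading 1s
Prefix: /21


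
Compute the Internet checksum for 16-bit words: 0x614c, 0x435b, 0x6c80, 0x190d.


Sum all words (with carry folding):
+ 0x614c = 0x614c
+ 0x435b = 0xa4a7
+ 0x6c80 = 0x1128
+ 0x190d = 0x2a35
One's complement: ~0x2a35
Checksum = 0xd5ca


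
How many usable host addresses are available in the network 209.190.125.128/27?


Host bits = 32 - 27 = 5
Total addresses = 2^5 = 32
Usable = total - 2 (network and broadcast)
Usable hosts: 30


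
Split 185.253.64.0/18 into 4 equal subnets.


New prefix = 18 + 2 = 20
Each subnet has 4096 addresses
  185.253.64.0/20
  185.253.80.0/20
  185.253.96.0/20
  185.253.112.0/20
Subnets: 185.253.64.0/20, 185.253.80.0/20, 185.253.96.0/20, 185.253.112.0/20


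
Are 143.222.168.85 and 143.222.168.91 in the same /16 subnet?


Mask: 255.255.0.0
143.222.168.85 AND mask = 143.222.0.0
143.222.168.91 AND mask = 143.222.0.0
Yes, same subnet (143.222.0.0)


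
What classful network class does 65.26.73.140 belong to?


First octet: 65
Binary: 01000001
0xxxxxxx -> Class A (1-126)
Class A, default mask 255.0.0.0 (/8)


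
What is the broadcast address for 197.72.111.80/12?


Network: 197.64.0.0/12
Host bits = 20
Set all host bits to 1:
Broadcast: 197.79.255.255


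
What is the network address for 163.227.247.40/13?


IP:   10100011.11100011.11110111.00101000
Mask: 11111111.11111000.00000000.00000000
AND operation:
Net:  10100011.11100000.00000000.00000000
Network: 163.224.0.0/13


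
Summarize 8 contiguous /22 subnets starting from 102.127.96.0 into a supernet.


Original prefix: /22
Number of subnets: 8 = 2^3
New prefix = 22 - 3 = 19
Supernet: 102.127.96.0/19


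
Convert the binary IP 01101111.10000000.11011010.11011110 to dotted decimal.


01101111 = 111
10000000 = 128
11011010 = 218
11011110 = 222
IP: 111.128.218.222


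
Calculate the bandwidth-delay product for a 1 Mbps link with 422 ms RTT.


BDP = bandwidth * RTT
= 1 Mbps * 422 ms
= 1 * 1e6 * 422 / 1000 bits
= 422000 bits
= 52750 bytes
= 51.5137 KB
BDP = 422000 bits (52750 bytes)


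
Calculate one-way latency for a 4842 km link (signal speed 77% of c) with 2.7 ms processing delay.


Speed = 0.77 * 3e5 km/s = 231000 km/s
Propagation delay = 4842 / 231000 = 0.021 s = 20.961 ms
Processing delay = 2.7 ms
Total one-way latency = 23.661 ms


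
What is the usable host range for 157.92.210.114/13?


Network: 157.88.0.0
Broadcast: 157.95.255.255
First usable = network + 1
Last usable = broadcast - 1
Range: 157.88.0.1 to 157.95.255.254


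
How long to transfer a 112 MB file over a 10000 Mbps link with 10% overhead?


Effective throughput = 10000 * (1 - 10/100) = 9000 Mbps
File size in Mb = 112 * 8 = 896 Mb
Time = 896 / 9000
Time = 0.0996 seconds


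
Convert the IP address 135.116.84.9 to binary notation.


135 = 10000111
116 = 01110100
84 = 01010100
9 = 00001001
Binary: 10000111.01110100.01010100.00001001


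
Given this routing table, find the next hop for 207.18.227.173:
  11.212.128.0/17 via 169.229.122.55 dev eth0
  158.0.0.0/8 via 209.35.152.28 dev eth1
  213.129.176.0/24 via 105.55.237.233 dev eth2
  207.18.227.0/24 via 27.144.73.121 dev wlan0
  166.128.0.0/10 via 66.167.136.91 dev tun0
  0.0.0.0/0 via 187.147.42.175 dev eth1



Longest prefix match for 207.18.227.173:
  /17 11.212.128.0: no
  /8 158.0.0.0: no
  /24 213.129.176.0: no
  /24 207.18.227.0: MATCH
  /10 166.128.0.0: no
  /0 0.0.0.0: MATCH
Selected: next-hop 27.144.73.121 via wlan0 (matched /24)


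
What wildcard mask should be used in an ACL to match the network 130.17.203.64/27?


Subnet mask: 255.255.255.224
Wildcard = 255.255.255.255 - subnet mask
255 - 255 = 0
255 - 255 = 0
255 - 255 = 0
255 - 224 = 31
Wildcard: 0.0.0.31


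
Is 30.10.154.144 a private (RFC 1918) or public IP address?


RFC 1918 private ranges:
  10.0.0.0/8 (10.0.0.0 - 10.255.255.255)
  172.16.0.0/12 (172.16.0.0 - 172.31.255.255)
  192.168.0.0/16 (192.168.0.0 - 192.168.255.255)
Public (not in any RFC 1918 range)


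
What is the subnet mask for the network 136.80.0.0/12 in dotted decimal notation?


/12 means 12 network bits, 20 host bits
Binary: 11111111111100000000000000000000
Mask: 255.240.0.0


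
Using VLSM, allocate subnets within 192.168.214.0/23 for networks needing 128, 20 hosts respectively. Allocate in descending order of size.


128 hosts -> /24 (254 usable): 192.168.214.0/24
20 hosts -> /27 (30 usable): 192.168.215.0/27
Allocation: 192.168.214.0/24 (128 hosts, 254 usable); 192.168.215.0/27 (20 hosts, 30 usable)


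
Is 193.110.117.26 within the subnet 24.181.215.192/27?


Subnet network: 24.181.215.192
Test IP AND mask: 193.110.117.0
No, 193.110.117.26 is not in 24.181.215.192/27


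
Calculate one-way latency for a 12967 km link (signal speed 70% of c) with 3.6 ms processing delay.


Speed = 0.7 * 3e5 km/s = 210000 km/s
Propagation delay = 12967 / 210000 = 0.0617 s = 61.7476 ms
Processing delay = 3.6 ms
Total one-way latency = 65.3476 ms


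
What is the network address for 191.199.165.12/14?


IP:   10111111.11000111.10100101.00001100
Mask: 11111111.11111100.00000000.00000000
AND operation:
Net:  10111111.11000100.00000000.00000000
Network: 191.196.0.0/14


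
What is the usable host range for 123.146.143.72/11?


Network: 123.128.0.0
Broadcast: 123.159.255.255
First usable = network + 1
Last usable = broadcast - 1
Range: 123.128.0.1 to 123.159.255.254


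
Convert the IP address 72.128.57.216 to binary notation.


72 = 01001000
128 = 10000000
57 = 00111001
216 = 11011000
Binary: 01001000.10000000.00111001.11011000


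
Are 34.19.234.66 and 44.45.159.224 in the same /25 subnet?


Mask: 255.255.255.128
34.19.234.66 AND mask = 34.19.234.0
44.45.159.224 AND mask = 44.45.159.128
No, different subnets (34.19.234.0 vs 44.45.159.128)


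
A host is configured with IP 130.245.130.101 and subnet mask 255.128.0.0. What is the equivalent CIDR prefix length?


Binary: 11111111.10000000.00000000.00000000
Count leading 1s
Prefix: /9


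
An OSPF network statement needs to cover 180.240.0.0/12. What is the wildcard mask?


Subnet mask: 255.240.0.0
Wildcard = 255.255.255.255 - subnet mask
255 - 255 = 0
255 - 240 = 15
255 - 0 = 255
255 - 0 = 255
Wildcard: 0.15.255.255


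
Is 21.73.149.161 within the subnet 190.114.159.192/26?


Subnet network: 190.114.159.192
Test IP AND mask: 21.73.149.128
No, 21.73.149.161 is not in 190.114.159.192/26


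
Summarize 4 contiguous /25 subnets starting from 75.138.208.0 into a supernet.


Original prefix: /25
Number of subnets: 4 = 2^2
New prefix = 25 - 2 = 23
Supernet: 75.138.208.0/23


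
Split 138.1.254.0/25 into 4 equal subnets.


New prefix = 25 + 2 = 27
Each subnet has 32 addresses
  138.1.254.0/27
  138.1.254.32/27
  138.1.254.64/27
  138.1.254.96/27
Subnets: 138.1.254.0/27, 138.1.254.32/27, 138.1.254.64/27, 138.1.254.96/27


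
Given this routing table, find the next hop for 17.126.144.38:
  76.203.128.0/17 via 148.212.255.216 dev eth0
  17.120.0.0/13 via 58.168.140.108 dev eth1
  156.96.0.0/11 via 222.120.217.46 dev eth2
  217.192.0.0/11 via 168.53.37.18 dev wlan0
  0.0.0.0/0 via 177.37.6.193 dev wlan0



Longest prefix match for 17.126.144.38:
  /17 76.203.128.0: no
  /13 17.120.0.0: MATCH
  /11 156.96.0.0: no
  /11 217.192.0.0: no
  /0 0.0.0.0: MATCH
Selected: next-hop 58.168.140.108 via eth1 (matched /13)


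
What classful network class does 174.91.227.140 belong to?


First octet: 174
Binary: 10101110
10xxxxxx -> Class B (128-191)
Class B, default mask 255.255.0.0 (/16)


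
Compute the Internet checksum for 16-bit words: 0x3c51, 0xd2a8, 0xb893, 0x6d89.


Sum all words (with carry folding):
+ 0x3c51 = 0x3c51
+ 0xd2a8 = 0x0efa
+ 0xb893 = 0xc78d
+ 0x6d89 = 0x3517
One's complement: ~0x3517
Checksum = 0xcae8


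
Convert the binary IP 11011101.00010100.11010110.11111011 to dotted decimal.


11011101 = 221
00010100 = 20
11010110 = 214
11111011 = 251
IP: 221.20.214.251


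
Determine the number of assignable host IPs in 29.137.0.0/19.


Host bits = 32 - 19 = 13
Total addresses = 2^13 = 8192
Usable = total - 2 (network and broadcast)
Usable hosts: 8190


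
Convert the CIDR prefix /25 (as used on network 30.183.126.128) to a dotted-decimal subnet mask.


/25 means 25 network bits, 7 host bits
Binary: 11111111111111111111111110000000
Mask: 255.255.255.128


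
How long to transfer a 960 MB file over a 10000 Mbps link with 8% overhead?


Effective throughput = 10000 * (1 - 8/100) = 9200 Mbps
File size in Mb = 960 * 8 = 7680 Mb
Time = 7680 / 9200
Time = 0.8348 seconds


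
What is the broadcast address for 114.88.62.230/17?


Network: 114.88.0.0/17
Host bits = 15
Set all host bits to 1:
Broadcast: 114.88.127.255


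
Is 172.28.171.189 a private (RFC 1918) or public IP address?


RFC 1918 private ranges:
  10.0.0.0/8 (10.0.0.0 - 10.255.255.255)
  172.16.0.0/12 (172.16.0.0 - 172.31.255.255)
  192.168.0.0/16 (192.168.0.0 - 192.168.255.255)
Private (in 172.16.0.0/12)


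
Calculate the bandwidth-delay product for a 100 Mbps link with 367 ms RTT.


BDP = bandwidth * RTT
= 100 Mbps * 367 ms
= 100 * 1e6 * 367 / 1000 bits
= 36700000 bits
= 4587500 bytes
= 4479.9805 KB
BDP = 36700000 bits (4587500 bytes)


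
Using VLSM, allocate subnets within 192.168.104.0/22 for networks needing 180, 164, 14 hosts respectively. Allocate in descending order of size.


180 hosts -> /24 (254 usable): 192.168.104.0/24
164 hosts -> /24 (254 usable): 192.168.105.0/24
14 hosts -> /28 (14 usable): 192.168.106.0/28
Allocation: 192.168.104.0/24 (180 hosts, 254 usable); 192.168.105.0/24 (164 hosts, 254 usable); 192.168.106.0/28 (14 hosts, 14 usable)


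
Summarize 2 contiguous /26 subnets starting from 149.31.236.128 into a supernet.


Original prefix: /26
Number of subnets: 2 = 2^1
New prefix = 26 - 1 = 25
Supernet: 149.31.236.128/25


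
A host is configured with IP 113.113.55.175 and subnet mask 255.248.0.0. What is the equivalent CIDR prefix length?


Binary: 11111111.11111000.00000000.00000000
Count leading 1s
Prefix: /13


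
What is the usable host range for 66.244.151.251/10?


Network: 66.192.0.0
Broadcast: 66.255.255.255
First usable = network + 1
Last usable = broadcast - 1
Range: 66.192.0.1 to 66.255.255.254


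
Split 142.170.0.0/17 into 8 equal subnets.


New prefix = 17 + 3 = 20
Each subnet has 4096 addresses
  142.170.0.0/20
  142.170.16.0/20
  142.170.32.0/20
  142.170.48.0/20
  142.170.64.0/20
  142.170.80.0/20
  142.170.96.0/20
  142.170.112.0/20
Subnets: 142.170.0.0/20, 142.170.16.0/20, 142.170.32.0/20, 142.170.48.0/20, 142.170.64.0/20, 142.170.80.0/20, 142.170.96.0/20, 142.170.112.0/20


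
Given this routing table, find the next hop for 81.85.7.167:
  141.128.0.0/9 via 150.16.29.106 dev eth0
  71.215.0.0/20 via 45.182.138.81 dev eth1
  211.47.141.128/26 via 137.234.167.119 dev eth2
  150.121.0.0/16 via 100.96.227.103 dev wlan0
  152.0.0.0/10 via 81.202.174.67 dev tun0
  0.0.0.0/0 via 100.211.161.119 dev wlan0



Longest prefix match for 81.85.7.167:
  /9 141.128.0.0: no
  /20 71.215.0.0: no
  /26 211.47.141.128: no
  /16 150.121.0.0: no
  /10 152.0.0.0: no
  /0 0.0.0.0: MATCH
Selected: next-hop 100.211.161.119 via wlan0 (matched /0)


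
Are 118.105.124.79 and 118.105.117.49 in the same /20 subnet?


Mask: 255.255.240.0
118.105.124.79 AND mask = 118.105.112.0
118.105.117.49 AND mask = 118.105.112.0
Yes, same subnet (118.105.112.0)


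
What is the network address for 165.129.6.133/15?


IP:   10100101.10000001.00000110.10000101
Mask: 11111111.11111110.00000000.00000000
AND operation:
Net:  10100101.10000000.00000000.00000000
Network: 165.128.0.0/15


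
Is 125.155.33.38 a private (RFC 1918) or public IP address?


RFC 1918 private ranges:
  10.0.0.0/8 (10.0.0.0 - 10.255.255.255)
  172.16.0.0/12 (172.16.0.0 - 172.31.255.255)
  192.168.0.0/16 (192.168.0.0 - 192.168.255.255)
Public (not in any RFC 1918 range)


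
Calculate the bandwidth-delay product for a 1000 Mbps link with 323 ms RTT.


BDP = bandwidth * RTT
= 1000 Mbps * 323 ms
= 1000 * 1e6 * 323 / 1000 bits
= 323000000 bits
= 40375000 bytes
= 39428.7109 KB
BDP = 323000000 bits (40375000 bytes)


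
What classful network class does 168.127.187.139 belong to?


First octet: 168
Binary: 10101000
10xxxxxx -> Class B (128-191)
Class B, default mask 255.255.0.0 (/16)


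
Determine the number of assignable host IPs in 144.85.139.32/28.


Host bits = 32 - 28 = 4
Total addresses = 2^4 = 16
Usable = total - 2 (network and broadcast)
Usable hosts: 14


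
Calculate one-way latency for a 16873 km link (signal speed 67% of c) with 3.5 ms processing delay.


Speed = 0.67 * 3e5 km/s = 201000 km/s
Propagation delay = 16873 / 201000 = 0.0839 s = 83.9453 ms
Processing delay = 3.5 ms
Total one-way latency = 87.4453 ms


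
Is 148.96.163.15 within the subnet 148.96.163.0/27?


Subnet network: 148.96.163.0
Test IP AND mask: 148.96.163.0
Yes, 148.96.163.15 is in 148.96.163.0/27


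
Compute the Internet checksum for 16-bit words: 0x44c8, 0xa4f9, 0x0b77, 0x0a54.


Sum all words (with carry folding):
+ 0x44c8 = 0x44c8
+ 0xa4f9 = 0xe9c1
+ 0x0b77 = 0xf538
+ 0x0a54 = 0xff8c
One's complement: ~0xff8c
Checksum = 0x0073


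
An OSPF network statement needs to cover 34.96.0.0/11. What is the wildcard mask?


Subnet mask: 255.224.0.0
Wildcard = 255.255.255.255 - subnet mask
255 - 255 = 0
255 - 224 = 31
255 - 0 = 255
255 - 0 = 255
Wildcard: 0.31.255.255


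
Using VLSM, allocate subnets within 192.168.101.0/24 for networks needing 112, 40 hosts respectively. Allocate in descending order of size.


112 hosts -> /25 (126 usable): 192.168.101.0/25
40 hosts -> /26 (62 usable): 192.168.101.128/26
Allocation: 192.168.101.0/25 (112 hosts, 126 usable); 192.168.101.128/26 (40 hosts, 62 usable)


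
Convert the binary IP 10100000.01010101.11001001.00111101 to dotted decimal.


10100000 = 160
01010101 = 85
11001001 = 201
00111101 = 61
IP: 160.85.201.61


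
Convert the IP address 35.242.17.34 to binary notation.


35 = 00100011
242 = 11110010
17 = 00010001
34 = 00100010
Binary: 00100011.11110010.00010001.00100010


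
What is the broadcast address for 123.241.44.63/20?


Network: 123.241.32.0/20
Host bits = 12
Set all host bits to 1:
Broadcast: 123.241.47.255


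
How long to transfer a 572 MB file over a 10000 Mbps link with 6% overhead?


Effective throughput = 10000 * (1 - 6/100) = 9400 Mbps
File size in Mb = 572 * 8 = 4576 Mb
Time = 4576 / 9400
Time = 0.4868 seconds


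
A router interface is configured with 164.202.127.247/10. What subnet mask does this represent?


/10 means 10 network bits, 22 host bits
Binary: 11111111110000000000000000000000
Mask: 255.192.0.0


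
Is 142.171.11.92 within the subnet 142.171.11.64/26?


Subnet network: 142.171.11.64
Test IP AND mask: 142.171.11.64
Yes, 142.171.11.92 is in 142.171.11.64/26


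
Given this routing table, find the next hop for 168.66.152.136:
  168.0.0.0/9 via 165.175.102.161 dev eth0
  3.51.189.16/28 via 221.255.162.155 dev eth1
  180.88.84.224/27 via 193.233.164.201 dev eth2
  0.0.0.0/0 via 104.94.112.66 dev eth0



Longest prefix match for 168.66.152.136:
  /9 168.0.0.0: MATCH
  /28 3.51.189.16: no
  /27 180.88.84.224: no
  /0 0.0.0.0: MATCH
Selected: next-hop 165.175.102.161 via eth0 (matched /9)
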